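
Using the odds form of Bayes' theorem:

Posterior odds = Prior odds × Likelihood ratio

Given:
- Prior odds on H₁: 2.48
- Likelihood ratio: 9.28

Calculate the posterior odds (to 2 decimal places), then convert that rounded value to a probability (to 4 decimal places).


Step 1: Calculate posterior odds
Posterior odds = Prior odds × LR
               = 2.48 × 9.28
               = 23.01

Step 2: Convert to probability
P(H₁|E) = Posterior odds / (1 + Posterior odds)
       = 23.01 / (1 + 23.01)
       = 23.01 / 24.01
       = 0.9584

The evidence increased P(H₁) from 0.7126 to 0.9584.


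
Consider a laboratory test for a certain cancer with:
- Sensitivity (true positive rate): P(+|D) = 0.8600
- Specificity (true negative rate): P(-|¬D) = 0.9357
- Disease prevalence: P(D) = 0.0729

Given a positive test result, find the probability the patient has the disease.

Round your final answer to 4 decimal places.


Let D = has disease, + = positive test

Given:
- P(D) = 0.0729 (prevalence)
- P(+|D) = 0.8600 (sensitivity)
- P(-|¬D) = 0.9357 (specificity)
- P(+|¬D) = 0.0643 (false positive rate = 1 - specificity)

Step 1: Find P(+)
P(+) = P(+|D)P(D) + P(+|¬D)P(¬D)
     = 0.8600 × 0.0729 + 0.0643 × 0.9271
     = 0.06269400 + 0.05961253
     = 0.12230653

Step 2: Apply Bayes' theorem for P(D|+)
P(D|+) = P(+|D)P(D) / P(+)
       = 0.06269400 / 0.12230653
       = 0.5126


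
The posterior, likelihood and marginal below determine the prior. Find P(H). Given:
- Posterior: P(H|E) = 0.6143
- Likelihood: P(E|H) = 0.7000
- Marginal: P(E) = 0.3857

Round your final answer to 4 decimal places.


From Bayes' theorem: P(H|E) = P(E|H) × P(H) / P(E)

Rearranging for P(H):
P(H) = P(H|E) × P(E) / P(E|H)
     = 0.6143 × 0.3857 / 0.7000
     = 0.23693551 / 0.7000
     = 0.3385


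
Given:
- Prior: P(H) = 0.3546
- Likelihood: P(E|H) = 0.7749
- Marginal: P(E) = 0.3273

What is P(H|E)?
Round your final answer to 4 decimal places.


Using Bayes' theorem:

P(H|E) = P(E|H) × P(H) / P(E)
       = 0.7749 × 0.3546 / 0.3273
       = 0.27477954 / 0.3273
       = 0.8395

The evidence strengthens our belief in H.
Prior: 0.3546 → Posterior: 0.8395


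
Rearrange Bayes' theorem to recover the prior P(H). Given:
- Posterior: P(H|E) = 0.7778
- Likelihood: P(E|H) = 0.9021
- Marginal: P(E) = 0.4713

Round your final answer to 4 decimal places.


From Bayes' theorem: P(H|E) = P(E|H) × P(H) / P(E)

Rearranging for P(H):
P(H) = P(H|E) × P(E) / P(E|H)
     = 0.7778 × 0.4713 / 0.9021
     = 0.36657714 / 0.9021
     = 0.4064


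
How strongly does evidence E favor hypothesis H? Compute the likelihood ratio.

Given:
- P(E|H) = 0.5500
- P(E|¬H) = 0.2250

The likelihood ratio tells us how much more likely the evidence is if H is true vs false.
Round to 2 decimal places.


Likelihood Ratio (LR) = P(E|H) / P(E|¬H)

LR = 0.5500 / 0.2250
   = 2.44

The evidence is 2.44 times more likely if H is true than if H is false.
Since LR > 1, the evidence supports H over ¬H.


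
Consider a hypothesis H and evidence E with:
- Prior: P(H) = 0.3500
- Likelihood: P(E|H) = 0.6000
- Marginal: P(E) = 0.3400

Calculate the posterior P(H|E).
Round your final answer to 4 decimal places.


Using Bayes' theorem:

P(H|E) = P(E|H) × P(H) / P(E)
       = 0.6000 × 0.3500 / 0.3400
       = 0.21000000 / 0.3400
       = 0.6176

The evidence strengthens our belief in H.
Prior: 0.3500 → Posterior: 0.6176


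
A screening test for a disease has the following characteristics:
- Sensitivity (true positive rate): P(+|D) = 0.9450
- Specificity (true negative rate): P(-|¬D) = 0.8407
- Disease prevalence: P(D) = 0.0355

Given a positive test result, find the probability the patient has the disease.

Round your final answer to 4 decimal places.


Let D = has disease, + = positive test

Given:
- P(D) = 0.0355 (prevalence)
- P(+|D) = 0.9450 (sensitivity)
- P(-|¬D) = 0.8407 (specificity)
- P(+|¬D) = 0.1593 (false positive rate = 1 - specificity)

Step 1: Find P(+)
P(+) = P(+|D)P(D) + P(+|¬D)P(¬D)
     = 0.9450 × 0.0355 + 0.1593 × 0.9645
     = 0.03354750 + 0.15364485
     = 0.18719235

Step 2: Apply Bayes' theorem for P(D|+)
P(D|+) = P(+|D)P(D) / P(+)
       = 0.03354750 / 0.18719235
       = 0.1792


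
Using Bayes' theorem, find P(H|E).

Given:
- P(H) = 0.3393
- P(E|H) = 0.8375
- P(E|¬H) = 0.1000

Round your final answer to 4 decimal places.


Bayes' theorem: P(H|E) = P(E|H) × P(H) / P(E)

Step 1: Calculate P(E) using law of total probability
P(E) = P(E|H)P(H) + P(E|¬H)P(¬H)
     = 0.8375 × 0.3393 + 0.1000 × 0.6607
     = 0.28416375 + 0.06607000
     = 0.35023375

Step 2: Apply Bayes' theorem
P(H|E) = P(E|H) × P(H) / P(E)
       = 0.28416375 / 0.35023375
       = 0.8114


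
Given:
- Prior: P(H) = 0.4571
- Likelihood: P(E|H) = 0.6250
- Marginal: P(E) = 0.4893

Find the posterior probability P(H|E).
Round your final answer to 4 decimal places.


Using Bayes' theorem:

P(H|E) = P(E|H) × P(H) / P(E)
       = 0.6250 × 0.4571 / 0.4893
       = 0.28568750 / 0.4893
       = 0.5839

The evidence strengthens our belief in H.
Prior: 0.4571 → Posterior: 0.5839


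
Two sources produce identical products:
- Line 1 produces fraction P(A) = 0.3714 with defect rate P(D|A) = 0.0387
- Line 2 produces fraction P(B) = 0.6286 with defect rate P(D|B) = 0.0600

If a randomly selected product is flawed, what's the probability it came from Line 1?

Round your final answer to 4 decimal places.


Let A = from Line 1, D = flawed

Given:
- P(A) = 0.3714, P(B) = 0.6286
- P(D|A) = 0.0387, P(D|B) = 0.0600

Step 1: Find P(D)
P(D) = P(D|A)P(A) + P(D|B)P(B)
     = 0.0387 × 0.3714 + 0.0600 × 0.6286
     = 0.01437318 + 0.03771600
     = 0.05208918

Step 2: Apply Bayes' theorem
P(A|D) = P(D|A)P(A) / P(D)
       = 0.01437318 / 0.05208918
       = 0.2759


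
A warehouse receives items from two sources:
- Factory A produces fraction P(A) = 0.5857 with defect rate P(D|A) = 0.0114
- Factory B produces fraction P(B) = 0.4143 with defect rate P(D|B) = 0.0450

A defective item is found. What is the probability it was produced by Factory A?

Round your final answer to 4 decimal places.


Let A = from Factory A, D = defective

Given:
- P(A) = 0.5857, P(B) = 0.4143
- P(D|A) = 0.0114, P(D|B) = 0.0450

Step 1: Find P(D)
P(D) = P(D|A)P(A) + P(D|B)P(B)
     = 0.0114 × 0.5857 + 0.0450 × 0.4143
     = 0.00667698 + 0.01864350
     = 0.02532048

Step 2: Apply Bayes' theorem
P(A|D) = P(D|A)P(A) / P(D)
       = 0.00667698 / 0.02532048
       = 0.2637


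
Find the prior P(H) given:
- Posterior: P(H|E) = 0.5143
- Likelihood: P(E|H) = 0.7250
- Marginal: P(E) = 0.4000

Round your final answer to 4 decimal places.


From Bayes' theorem: P(H|E) = P(E|H) × P(H) / P(E)

Rearranging for P(H):
P(H) = P(H|E) × P(E) / P(E|H)
     = 0.5143 × 0.4000 / 0.7250
     = 0.20572000 / 0.7250
     = 0.2838


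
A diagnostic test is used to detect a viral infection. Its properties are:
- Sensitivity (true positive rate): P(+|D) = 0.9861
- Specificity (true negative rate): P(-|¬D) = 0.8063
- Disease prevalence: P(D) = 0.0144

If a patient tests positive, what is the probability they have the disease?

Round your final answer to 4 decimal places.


Let D = has disease, + = positive test

Given:
- P(D) = 0.0144 (prevalence)
- P(+|D) = 0.9861 (sensitivity)
- P(-|¬D) = 0.8063 (specificity)
- P(+|¬D) = 0.1937 (false positive rate = 1 - specificity)

Step 1: Find P(+)
P(+) = P(+|D)P(D) + P(+|¬D)P(¬D)
     = 0.9861 × 0.0144 + 0.1937 × 0.9856
     = 0.01419984 + 0.19091072
     = 0.20511056

Step 2: Apply Bayes' theorem for P(D|+)
P(D|+) = P(+|D)P(D) / P(+)
       = 0.01419984 / 0.20511056
       = 0.0692


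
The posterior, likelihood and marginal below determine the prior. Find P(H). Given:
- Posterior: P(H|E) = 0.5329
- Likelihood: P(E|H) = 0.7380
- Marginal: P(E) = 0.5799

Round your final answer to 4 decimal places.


From Bayes' theorem: P(H|E) = P(E|H) × P(H) / P(E)

Rearranging for P(H):
P(H) = P(H|E) × P(E) / P(E|H)
     = 0.5329 × 0.5799 / 0.7380
     = 0.30902871 / 0.7380
     = 0.4187


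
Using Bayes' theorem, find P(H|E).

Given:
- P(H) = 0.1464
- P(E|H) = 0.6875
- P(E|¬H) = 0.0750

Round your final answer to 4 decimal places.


Bayes' theorem: P(H|E) = P(E|H) × P(H) / P(E)

Step 1: Calculate P(E) using law of total probability
P(E) = P(E|H)P(H) + P(E|¬H)P(¬H)
     = 0.6875 × 0.1464 + 0.0750 × 0.8536
     = 0.10065000 + 0.06402000
     = 0.16467000

Step 2: Apply Bayes' theorem
P(H|E) = P(E|H) × P(H) / P(E)
       = 0.10065000 / 0.16467000
       = 0.6112


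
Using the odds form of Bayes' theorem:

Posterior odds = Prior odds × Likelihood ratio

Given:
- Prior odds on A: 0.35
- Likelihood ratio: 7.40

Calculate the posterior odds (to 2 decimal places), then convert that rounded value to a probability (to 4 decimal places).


Step 1: Calculate posterior odds
Posterior odds = Prior odds × LR
               = 0.35 × 7.40
               = 2.59

Step 2: Convert to probability
P(A|E) = Posterior odds / (1 + Posterior odds)
       = 2.59 / (1 + 2.59)
       = 2.59 / 3.59
       = 0.7214

The evidence increased P(A) from 0.2593 to 0.7214.


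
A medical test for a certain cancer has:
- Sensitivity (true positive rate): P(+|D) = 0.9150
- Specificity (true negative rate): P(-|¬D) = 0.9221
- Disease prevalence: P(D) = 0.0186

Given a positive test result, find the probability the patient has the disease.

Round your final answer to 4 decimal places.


Let D = has disease, + = positive test

Given:
- P(D) = 0.0186 (prevalence)
- P(+|D) = 0.9150 (sensitivity)
- P(-|¬D) = 0.9221 (specificity)
- P(+|¬D) = 0.0779 (false positive rate = 1 - specificity)

Step 1: Find P(+)
P(+) = P(+|D)P(D) + P(+|¬D)P(¬D)
     = 0.9150 × 0.0186 + 0.0779 × 0.9814
     = 0.01701900 + 0.07645106
     = 0.09347006

Step 2: Apply Bayes' theorem for P(D|+)
P(D|+) = P(+|D)P(D) / P(+)
       = 0.01701900 / 0.09347006
       = 0.1821


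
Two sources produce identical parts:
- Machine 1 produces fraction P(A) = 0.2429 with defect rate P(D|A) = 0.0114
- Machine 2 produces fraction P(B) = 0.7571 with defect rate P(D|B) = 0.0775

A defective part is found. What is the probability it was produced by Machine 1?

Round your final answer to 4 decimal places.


Let A = from Machine 1, D = defective

Given:
- P(A) = 0.2429, P(B) = 0.7571
- P(D|A) = 0.0114, P(D|B) = 0.0775

Step 1: Find P(D)
P(D) = P(D|A)P(A) + P(D|B)P(B)
     = 0.0114 × 0.2429 + 0.0775 × 0.7571
     = 0.00276906 + 0.05867525
     = 0.06144431

Step 2: Apply Bayes' theorem
P(A|D) = P(D|A)P(A) / P(D)
       = 0.00276906 / 0.06144431
       = 0.0451


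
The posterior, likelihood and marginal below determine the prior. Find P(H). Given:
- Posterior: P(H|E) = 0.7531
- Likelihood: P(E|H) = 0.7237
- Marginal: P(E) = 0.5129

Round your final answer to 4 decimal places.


From Bayes' theorem: P(H|E) = P(E|H) × P(H) / P(E)

Rearranging for P(H):
P(H) = P(H|E) × P(E) / P(E|H)
     = 0.7531 × 0.5129 / 0.7237
     = 0.38626499 / 0.7237
     = 0.5337


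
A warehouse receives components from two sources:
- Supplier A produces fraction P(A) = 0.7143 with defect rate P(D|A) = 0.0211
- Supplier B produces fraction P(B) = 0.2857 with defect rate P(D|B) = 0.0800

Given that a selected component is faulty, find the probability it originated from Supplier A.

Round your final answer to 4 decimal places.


Let A = from Supplier A, D = faulty

Given:
- P(A) = 0.7143, P(B) = 0.2857
- P(D|A) = 0.0211, P(D|B) = 0.0800

Step 1: Find P(D)
P(D) = P(D|A)P(A) + P(D|B)P(B)
     = 0.0211 × 0.7143 + 0.0800 × 0.2857
     = 0.01507173 + 0.02285600
     = 0.03792773

Step 2: Apply Bayes' theorem
P(A|D) = P(D|A)P(A) / P(D)
       = 0.01507173 / 0.03792773
       = 0.3974


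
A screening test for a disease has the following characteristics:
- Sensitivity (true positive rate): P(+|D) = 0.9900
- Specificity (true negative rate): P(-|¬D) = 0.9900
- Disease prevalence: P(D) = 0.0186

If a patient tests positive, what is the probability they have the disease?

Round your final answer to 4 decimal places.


Let D = has disease, + = positive test

Given:
- P(D) = 0.0186 (prevalence)
- P(+|D) = 0.9900 (sensitivity)
- P(-|¬D) = 0.9900 (specificity)
- P(+|¬D) = 0.0100 (false positive rate = 1 - specificity)

Step 1: Find P(+)
P(+) = P(+|D)P(D) + P(+|¬D)P(¬D)
     = 0.9900 × 0.0186 + 0.0100 × 0.9814
     = 0.01841400 + 0.00981400
     = 0.02822800

Step 2: Apply Bayes' theorem for P(D|+)
P(D|+) = P(+|D)P(D) / P(+)
       = 0.01841400 / 0.02822800
       = 0.6523


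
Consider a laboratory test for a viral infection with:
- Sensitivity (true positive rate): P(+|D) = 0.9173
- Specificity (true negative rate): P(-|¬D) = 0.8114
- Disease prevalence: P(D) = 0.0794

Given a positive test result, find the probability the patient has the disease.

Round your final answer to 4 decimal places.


Let D = has disease, + = positive test

Given:
- P(D) = 0.0794 (prevalence)
- P(+|D) = 0.9173 (sensitivity)
- P(-|¬D) = 0.8114 (specificity)
- P(+|¬D) = 0.1886 (false positive rate = 1 - specificity)

Step 1: Find P(+)
P(+) = P(+|D)P(D) + P(+|¬D)P(¬D)
     = 0.9173 × 0.0794 + 0.1886 × 0.9206
     = 0.07283362 + 0.17362516
     = 0.24645878

Step 2: Apply Bayes' theorem for P(D|+)
P(D|+) = P(+|D)P(D) / P(+)
       = 0.07283362 / 0.24645878
       = 0.2955


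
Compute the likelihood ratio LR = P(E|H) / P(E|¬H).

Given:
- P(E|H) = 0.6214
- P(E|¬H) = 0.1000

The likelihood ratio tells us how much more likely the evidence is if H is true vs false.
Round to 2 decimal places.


Likelihood Ratio (LR) = P(E|H) / P(E|¬H)

LR = 0.6214 / 0.1000
   = 6.21

The evidence is 6.21 times more likely if H is true than if H is false.
Because LR exceeds 1, E is evidence for H.


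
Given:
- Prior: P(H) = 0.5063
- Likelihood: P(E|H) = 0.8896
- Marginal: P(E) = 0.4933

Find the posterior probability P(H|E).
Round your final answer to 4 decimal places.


Using Bayes' theorem:

P(H|E) = P(E|H) × P(H) / P(E)
       = 0.8896 × 0.5063 / 0.4933
       = 0.45040448 / 0.4933
       = 0.9130

The evidence strengthens our belief in H.
Prior: 0.5063 → Posterior: 0.9130


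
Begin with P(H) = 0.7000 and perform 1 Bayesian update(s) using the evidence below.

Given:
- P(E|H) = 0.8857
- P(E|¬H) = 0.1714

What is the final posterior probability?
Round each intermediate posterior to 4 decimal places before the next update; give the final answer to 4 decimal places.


Sequential Bayesian updating:

Initial prior: P(H) = 0.7000

Update 1:
  P(E) = 0.8857 × 0.7000 + 0.1714 × 0.3000 = 0.61999000 + 0.05142000 = 0.67141000
  P(H|E) = 0.61999000 / 0.67141000 = 0.9234

Final posterior: 0.9234


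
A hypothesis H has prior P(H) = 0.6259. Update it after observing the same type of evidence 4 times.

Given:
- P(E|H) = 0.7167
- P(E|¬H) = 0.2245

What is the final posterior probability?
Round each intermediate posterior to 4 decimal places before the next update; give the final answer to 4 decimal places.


Sequential Bayesian updating:

Initial prior: P(H) = 0.6259

Update 1:
  P(E) = 0.7167 × 0.6259 + 0.2245 × 0.3741 = 0.44858253 + 0.08398545 = 0.53256798
  P(H|E) = 0.44858253 / 0.53256798 = 0.8423

Update 2:
  P(E) = 0.7167 × 0.8423 + 0.2245 × 0.1577 = 0.60367641 + 0.03540365 = 0.63908006
  P(H|E) = 0.60367641 / 0.63908006 = 0.9446

Update 3:
  P(E) = 0.7167 × 0.9446 + 0.2245 × 0.0554 = 0.67699482 + 0.01243730 = 0.68943212
  P(H|E) = 0.67699482 / 0.68943212 = 0.9820

Update 4:
  P(E) = 0.7167 × 0.9820 + 0.2245 × 0.0180 = 0.70379940 + 0.00404100 = 0.70784040
  P(H|E) = 0.70379940 / 0.70784040 = 0.9943

Final posterior: 0.9943


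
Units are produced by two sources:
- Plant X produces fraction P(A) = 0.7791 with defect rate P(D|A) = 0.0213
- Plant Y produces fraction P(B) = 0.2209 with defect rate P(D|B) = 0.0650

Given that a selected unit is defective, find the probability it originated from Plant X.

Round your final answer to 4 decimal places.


Let A = from Plant X, D = defective

Given:
- P(A) = 0.7791, P(B) = 0.2209
- P(D|A) = 0.0213, P(D|B) = 0.0650

Step 1: Find P(D)
P(D) = P(D|A)P(A) + P(D|B)P(B)
     = 0.0213 × 0.7791 + 0.0650 × 0.2209
     = 0.01659483 + 0.01435850
     = 0.03095333

Step 2: Apply Bayes' theorem
P(A|D) = P(D|A)P(A) / P(D)
       = 0.01659483 / 0.03095333
       = 0.5361


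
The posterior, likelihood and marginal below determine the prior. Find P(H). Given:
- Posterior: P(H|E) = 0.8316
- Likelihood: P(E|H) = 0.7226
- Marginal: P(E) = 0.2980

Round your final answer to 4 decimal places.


From Bayes' theorem: P(H|E) = P(E|H) × P(H) / P(E)

Rearranging for P(H):
P(H) = P(H|E) × P(E) / P(E|H)
     = 0.8316 × 0.2980 / 0.7226
     = 0.24781680 / 0.7226
     = 0.3430


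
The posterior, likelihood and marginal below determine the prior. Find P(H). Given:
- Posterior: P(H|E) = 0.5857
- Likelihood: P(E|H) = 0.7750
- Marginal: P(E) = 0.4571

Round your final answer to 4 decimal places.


From Bayes' theorem: P(H|E) = P(E|H) × P(H) / P(E)

Rearranging for P(H):
P(H) = P(H|E) × P(E) / P(E|H)
     = 0.5857 × 0.4571 / 0.7750
     = 0.26772347 / 0.7750
     = 0.3454


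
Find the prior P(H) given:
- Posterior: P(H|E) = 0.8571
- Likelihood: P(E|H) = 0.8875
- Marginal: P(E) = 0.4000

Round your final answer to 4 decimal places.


From Bayes' theorem: P(H|E) = P(E|H) × P(H) / P(E)

Rearranging for P(H):
P(H) = P(H|E) × P(E) / P(E|H)
     = 0.8571 × 0.4000 / 0.8875
     = 0.34284000 / 0.8875
     = 0.3863


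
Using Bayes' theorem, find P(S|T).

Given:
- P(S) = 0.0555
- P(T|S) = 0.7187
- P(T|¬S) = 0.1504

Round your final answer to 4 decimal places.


Bayes' theorem: P(S|T) = P(T|S) × P(S) / P(T)

Step 1: Calculate P(T) using law of total probability
P(T) = P(T|S)P(S) + P(T|¬S)P(¬S)
     = 0.7187 × 0.0555 + 0.1504 × 0.9445
     = 0.03988785 + 0.14205280
     = 0.18194065

Step 2: Apply Bayes' theorem
P(S|T) = P(T|S) × P(S) / P(T)
       = 0.03988785 / 0.18194065
       = 0.2192


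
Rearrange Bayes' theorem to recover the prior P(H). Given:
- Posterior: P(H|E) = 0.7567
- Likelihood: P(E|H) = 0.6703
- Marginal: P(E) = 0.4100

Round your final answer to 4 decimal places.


From Bayes' theorem: P(H|E) = P(E|H) × P(H) / P(E)

Rearranging for P(H):
P(H) = P(H|E) × P(E) / P(E|H)
     = 0.7567 × 0.4100 / 0.6703
     = 0.31024700 / 0.6703
     = 0.4628


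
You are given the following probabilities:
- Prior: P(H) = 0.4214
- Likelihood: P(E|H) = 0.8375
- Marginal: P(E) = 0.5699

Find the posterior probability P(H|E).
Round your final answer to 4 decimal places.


Using Bayes' theorem:

P(H|E) = P(E|H) × P(H) / P(E)
       = 0.8375 × 0.4214 / 0.5699
       = 0.35292250 / 0.5699
       = 0.6193

The evidence strengthens our belief in H.
Prior: 0.4214 → Posterior: 0.6193


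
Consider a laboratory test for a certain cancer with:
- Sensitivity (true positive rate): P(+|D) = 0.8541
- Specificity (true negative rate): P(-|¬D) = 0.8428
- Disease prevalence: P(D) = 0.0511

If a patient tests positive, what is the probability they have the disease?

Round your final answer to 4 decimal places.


Let D = has disease, + = positive test

Given:
- P(D) = 0.0511 (prevalence)
- P(+|D) = 0.8541 (sensitivity)
- P(-|¬D) = 0.8428 (specificity)
- P(+|¬D) = 0.1572 (false positive rate = 1 - specificity)

Step 1: Find P(+)
P(+) = P(+|D)P(D) + P(+|¬D)P(¬D)
     = 0.8541 × 0.0511 + 0.1572 × 0.9489
     = 0.04364451 + 0.14916708
     = 0.19281159

Step 2: Apply Bayes' theorem for P(D|+)
P(D|+) = P(+|D)P(D) / P(+)
       = 0.04364451 / 0.19281159
       = 0.2264


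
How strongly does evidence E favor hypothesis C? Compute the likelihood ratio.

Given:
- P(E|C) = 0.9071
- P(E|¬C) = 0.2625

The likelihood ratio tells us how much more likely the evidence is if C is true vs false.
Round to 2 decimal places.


Likelihood Ratio (LR) = P(E|C) / P(E|¬C)

LR = 0.9071 / 0.2625
   = 3.46

The evidence is 3.46 times more likely if C is true than if C is false.
Since LR > 1, the evidence supports C over ¬C.


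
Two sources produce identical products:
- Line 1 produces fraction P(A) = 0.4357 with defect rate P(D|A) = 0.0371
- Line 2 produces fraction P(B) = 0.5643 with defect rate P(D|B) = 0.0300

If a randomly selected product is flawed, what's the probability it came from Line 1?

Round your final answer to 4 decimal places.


Let A = from Line 1, D = flawed

Given:
- P(A) = 0.4357, P(B) = 0.5643
- P(D|A) = 0.0371, P(D|B) = 0.0300

Step 1: Find P(D)
P(D) = P(D|A)P(A) + P(D|B)P(B)
     = 0.0371 × 0.4357 + 0.0300 × 0.5643
     = 0.01616447 + 0.01692900
     = 0.03309347

Step 2: Apply Bayes' theorem
P(A|D) = P(D|A)P(A) / P(D)
       = 0.01616447 / 0.03309347
       = 0.4884


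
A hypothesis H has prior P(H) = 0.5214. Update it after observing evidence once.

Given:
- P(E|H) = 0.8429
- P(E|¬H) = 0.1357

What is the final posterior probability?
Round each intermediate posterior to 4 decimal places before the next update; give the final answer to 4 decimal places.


Sequential Bayesian updating:

Initial prior: P(H) = 0.5214

Update 1:
  P(E) = 0.8429 × 0.5214 + 0.1357 × 0.4786 = 0.43948806 + 0.06494602 = 0.50443408
  P(H|E) = 0.43948806 / 0.50443408 = 0.8712

Final posterior: 0.8712


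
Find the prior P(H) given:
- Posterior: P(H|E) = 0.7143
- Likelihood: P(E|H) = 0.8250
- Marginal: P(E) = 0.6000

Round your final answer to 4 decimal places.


From Bayes' theorem: P(H|E) = P(E|H) × P(H) / P(E)

Rearranging for P(H):
P(H) = P(H|E) × P(E) / P(E|H)
     = 0.7143 × 0.6000 / 0.8250
     = 0.42858000 / 0.8250
     = 0.5195


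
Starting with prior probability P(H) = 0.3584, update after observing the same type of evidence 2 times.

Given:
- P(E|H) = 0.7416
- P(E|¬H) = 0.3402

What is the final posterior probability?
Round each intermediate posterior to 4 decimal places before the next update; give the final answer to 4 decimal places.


Sequential Bayesian updating:

Initial prior: P(H) = 0.3584

Update 1:
  P(E) = 0.7416 × 0.3584 + 0.3402 × 0.6416 = 0.26578944 + 0.21827232 = 0.48406176
  P(H|E) = 0.26578944 / 0.48406176 = 0.5491

Update 2:
  P(E) = 0.7416 × 0.5491 + 0.3402 × 0.4509 = 0.40721256 + 0.15339618 = 0.56060874
  P(H|E) = 0.40721256 / 0.56060874 = 0.7264

Final posterior: 0.7264


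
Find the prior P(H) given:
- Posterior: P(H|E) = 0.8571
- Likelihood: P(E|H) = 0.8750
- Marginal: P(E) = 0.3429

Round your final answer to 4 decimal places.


From Bayes' theorem: P(H|E) = P(E|H) × P(H) / P(E)

Rearranging for P(H):
P(H) = P(H|E) × P(E) / P(E|H)
     = 0.8571 × 0.3429 / 0.8750
     = 0.29389959 / 0.8750
     = 0.3359


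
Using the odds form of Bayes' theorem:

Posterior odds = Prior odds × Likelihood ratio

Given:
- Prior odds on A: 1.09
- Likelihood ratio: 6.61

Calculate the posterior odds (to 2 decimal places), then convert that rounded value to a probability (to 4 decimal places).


Step 1: Calculate posterior odds
Posterior odds = Prior odds × LR
               = 1.09 × 6.61
               = 7.20

Step 2: Convert to probability
P(A|E) = Posterior odds / (1 + Posterior odds)
       = 7.20 / (1 + 7.20)
       = 7.20 / 8.20
       = 0.8780

The evidence increased P(A) from 0.5215 to 0.8780.


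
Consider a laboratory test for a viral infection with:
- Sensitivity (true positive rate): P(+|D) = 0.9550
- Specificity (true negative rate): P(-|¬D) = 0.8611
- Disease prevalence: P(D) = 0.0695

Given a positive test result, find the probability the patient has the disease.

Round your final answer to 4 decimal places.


Let D = has disease, + = positive test

Given:
- P(D) = 0.0695 (prevalence)
- P(+|D) = 0.9550 (sensitivity)
- P(-|¬D) = 0.8611 (specificity)
- P(+|¬D) = 0.1389 (false positive rate = 1 - specificity)

Step 1: Find P(+)
P(+) = P(+|D)P(D) + P(+|¬D)P(¬D)
     = 0.9550 × 0.0695 + 0.1389 × 0.9305
     = 0.06637250 + 0.12924645
     = 0.19561895

Step 2: Apply Bayes' theorem for P(D|+)
P(D|+) = P(+|D)P(D) / P(+)
       = 0.06637250 / 0.19561895
       = 0.3393


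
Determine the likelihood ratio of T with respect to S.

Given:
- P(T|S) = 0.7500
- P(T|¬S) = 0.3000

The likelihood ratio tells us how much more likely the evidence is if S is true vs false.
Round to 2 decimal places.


Likelihood Ratio (LR) = P(T|S) / P(T|¬S)

LR = 0.7500 / 0.3000
   = 2.50

The evidence is 2.50 times more likely if S is true than if S is false.
LR > 1, so observing T raises the odds in favor of S.


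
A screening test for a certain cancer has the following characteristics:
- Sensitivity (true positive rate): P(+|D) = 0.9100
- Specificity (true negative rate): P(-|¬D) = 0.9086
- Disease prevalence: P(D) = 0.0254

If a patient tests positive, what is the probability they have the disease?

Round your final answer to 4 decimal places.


Let D = has disease, + = positive test

Given:
- P(D) = 0.0254 (prevalence)
- P(+|D) = 0.9100 (sensitivity)
- P(-|¬D) = 0.9086 (specificity)
- P(+|¬D) = 0.0914 (false positive rate = 1 - specificity)

Step 1: Find P(+)
P(+) = P(+|D)P(D) + P(+|¬D)P(¬D)
     = 0.9100 × 0.0254 + 0.0914 × 0.9746
     = 0.02311400 + 0.08907844
     = 0.11219244

Step 2: Apply Bayes' theorem for P(D|+)
P(D|+) = P(+|D)P(D) / P(+)
       = 0.02311400 / 0.11219244
       = 0.2060


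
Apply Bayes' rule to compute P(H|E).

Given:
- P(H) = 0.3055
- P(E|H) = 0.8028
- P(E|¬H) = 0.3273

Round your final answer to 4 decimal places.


Bayes' theorem: P(H|E) = P(E|H) × P(H) / P(E)

Step 1: Calculate P(E) using law of total probability
P(E) = P(E|H)P(H) + P(E|¬H)P(¬H)
     = 0.8028 × 0.3055 + 0.3273 × 0.6945
     = 0.24525540 + 0.22730985
     = 0.47256525

Step 2: Apply Bayes' theorem
P(H|E) = P(E|H) × P(H) / P(E)
       = 0.24525540 / 0.47256525
       = 0.5190


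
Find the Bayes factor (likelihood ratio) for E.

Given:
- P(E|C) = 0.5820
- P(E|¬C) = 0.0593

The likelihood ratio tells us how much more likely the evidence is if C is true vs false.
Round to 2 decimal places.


Likelihood Ratio (LR) = P(E|C) / P(E|¬C)

LR = 0.5820 / 0.0593
   = 9.81

The evidence is 9.81 times more likely if C is true than if C is false.
LR > 1, so observing E raises the odds in favor of C.


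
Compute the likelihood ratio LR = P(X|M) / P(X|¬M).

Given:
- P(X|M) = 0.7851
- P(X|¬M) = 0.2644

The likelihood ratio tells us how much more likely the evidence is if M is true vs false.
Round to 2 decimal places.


Likelihood Ratio (LR) = P(X|M) / P(X|¬M)

LR = 0.7851 / 0.2644
   = 2.97

The evidence is 2.97 times more likely if M is true than if M is false.
Because LR exceeds 1, X is evidence for M.


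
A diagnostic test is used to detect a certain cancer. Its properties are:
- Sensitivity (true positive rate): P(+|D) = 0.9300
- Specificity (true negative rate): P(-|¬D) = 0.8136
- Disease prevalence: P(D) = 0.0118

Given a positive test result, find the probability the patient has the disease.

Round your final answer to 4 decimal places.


Let D = has disease, + = positive test

Given:
- P(D) = 0.0118 (prevalence)
- P(+|D) = 0.9300 (sensitivity)
- P(-|¬D) = 0.8136 (specificity)
- P(+|¬D) = 0.1864 (false positive rate = 1 - specificity)

Step 1: Find P(+)
P(+) = P(+|D)P(D) + P(+|¬D)P(¬D)
     = 0.9300 × 0.0118 + 0.1864 × 0.9882
     = 0.01097400 + 0.18420048
     = 0.19517448

Step 2: Apply Bayes' theorem for P(D|+)
P(D|+) = P(+|D)P(D) / P(+)
       = 0.01097400 / 0.19517448
       = 0.0562


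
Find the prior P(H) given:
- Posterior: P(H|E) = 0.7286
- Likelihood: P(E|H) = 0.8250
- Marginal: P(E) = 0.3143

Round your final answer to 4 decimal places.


From Bayes' theorem: P(H|E) = P(E|H) × P(H) / P(E)

Rearranging for P(H):
P(H) = P(H|E) × P(E) / P(E|H)
     = 0.7286 × 0.3143 / 0.8250
     = 0.22899898 / 0.8250
     = 0.2776


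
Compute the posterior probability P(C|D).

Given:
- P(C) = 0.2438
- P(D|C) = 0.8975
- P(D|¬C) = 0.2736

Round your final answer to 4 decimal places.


Bayes' theorem: P(C|D) = P(D|C) × P(C) / P(D)

Step 1: Calculate P(D) using law of total probability
P(D) = P(D|C)P(C) + P(D|¬C)P(¬C)
     = 0.8975 × 0.2438 + 0.2736 × 0.7562
     = 0.21881050 + 0.20689632
     = 0.42570682

Step 2: Apply Bayes' theorem
P(C|D) = P(D|C) × P(C) / P(D)
       = 0.21881050 / 0.42570682
       = 0.5140


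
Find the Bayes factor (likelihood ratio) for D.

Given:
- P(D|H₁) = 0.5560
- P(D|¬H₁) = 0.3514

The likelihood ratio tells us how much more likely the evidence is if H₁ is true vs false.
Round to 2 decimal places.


Likelihood Ratio (LR) = P(D|H₁) / P(D|¬H₁)

LR = 0.5560 / 0.3514
   = 1.58

The evidence is 1.58 times more likely if H₁ is true than if H₁ is false.
LR > 1, so observing D raises the odds in favor of H₁.


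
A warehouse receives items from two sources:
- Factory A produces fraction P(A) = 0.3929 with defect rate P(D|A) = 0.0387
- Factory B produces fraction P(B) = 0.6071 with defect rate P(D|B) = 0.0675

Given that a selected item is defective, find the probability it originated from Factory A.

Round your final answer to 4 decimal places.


Let A = from Factory A, D = defective

Given:
- P(A) = 0.3929, P(B) = 0.6071
- P(D|A) = 0.0387, P(D|B) = 0.0675

Step 1: Find P(D)
P(D) = P(D|A)P(A) + P(D|B)P(B)
     = 0.0387 × 0.3929 + 0.0675 × 0.6071
     = 0.01520523 + 0.04097925
     = 0.05618448

Step 2: Apply Bayes' theorem
P(A|D) = P(D|A)P(A) / P(D)
       = 0.01520523 / 0.05618448
       = 0.2706


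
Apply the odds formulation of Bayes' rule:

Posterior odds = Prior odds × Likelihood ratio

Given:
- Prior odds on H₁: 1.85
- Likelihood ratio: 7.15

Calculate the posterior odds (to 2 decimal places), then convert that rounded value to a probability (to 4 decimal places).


Step 1: Calculate posterior odds
Posterior odds = Prior odds × LR
               = 1.85 × 7.15
               = 13.23

Step 2: Convert to probability
P(H₁|E) = Posterior odds / (1 + Posterior odds)
       = 13.23 / (1 + 13.23)
       = 13.23 / 14.23
       = 0.9297

The evidence increased P(H₁) from 0.6491 to 0.9297.


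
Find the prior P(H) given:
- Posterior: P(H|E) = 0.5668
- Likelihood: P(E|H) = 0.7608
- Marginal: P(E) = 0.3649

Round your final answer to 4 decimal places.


From Bayes' theorem: P(H|E) = P(E|H) × P(H) / P(E)

Rearranging for P(H):
P(H) = P(H|E) × P(E) / P(E|H)
     = 0.5668 × 0.3649 / 0.7608
     = 0.20682532 / 0.7608
     = 0.2719


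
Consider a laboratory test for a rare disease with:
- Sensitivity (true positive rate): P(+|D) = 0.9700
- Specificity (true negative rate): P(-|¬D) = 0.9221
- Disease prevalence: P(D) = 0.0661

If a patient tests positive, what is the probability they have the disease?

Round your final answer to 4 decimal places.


Let D = has disease, + = positive test

Given:
- P(D) = 0.0661 (prevalence)
- P(+|D) = 0.9700 (sensitivity)
- P(-|¬D) = 0.9221 (specificity)
- P(+|¬D) = 0.0779 (false positive rate = 1 - specificity)

Step 1: Find P(+)
P(+) = P(+|D)P(D) + P(+|¬D)P(¬D)
     = 0.9700 × 0.0661 + 0.0779 × 0.9339
     = 0.06411700 + 0.07275081
     = 0.13686781

Step 2: Apply Bayes' theorem for P(D|+)
P(D|+) = P(+|D)P(D) / P(+)
       = 0.06411700 / 0.13686781
       = 0.4685


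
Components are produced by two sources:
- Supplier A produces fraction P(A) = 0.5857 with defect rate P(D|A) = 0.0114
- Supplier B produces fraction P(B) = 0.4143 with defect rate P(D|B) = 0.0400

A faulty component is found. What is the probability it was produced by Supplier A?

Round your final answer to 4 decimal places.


Let A = from Supplier A, D = faulty

Given:
- P(A) = 0.5857, P(B) = 0.4143
- P(D|A) = 0.0114, P(D|B) = 0.0400

Step 1: Find P(D)
P(D) = P(D|A)P(A) + P(D|B)P(B)
     = 0.0114 × 0.5857 + 0.0400 × 0.4143
     = 0.00667698 + 0.01657200
     = 0.02324898

Step 2: Apply Bayes' theorem
P(A|D) = P(D|A)P(A) / P(D)
       = 0.00667698 / 0.02324898
       = 0.2872


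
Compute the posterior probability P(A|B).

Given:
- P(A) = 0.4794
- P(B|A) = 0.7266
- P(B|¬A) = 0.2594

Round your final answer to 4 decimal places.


Bayes' theorem: P(A|B) = P(B|A) × P(A) / P(B)

Step 1: Calculate P(B) using law of total probability
P(B) = P(B|A)P(A) + P(B|¬A)P(¬A)
     = 0.7266 × 0.4794 + 0.2594 × 0.5206
     = 0.34833204 + 0.13504364
     = 0.48337568

Step 2: Apply Bayes' theorem
P(A|B) = P(B|A) × P(A) / P(B)
       = 0.34833204 / 0.48337568
       = 0.7206


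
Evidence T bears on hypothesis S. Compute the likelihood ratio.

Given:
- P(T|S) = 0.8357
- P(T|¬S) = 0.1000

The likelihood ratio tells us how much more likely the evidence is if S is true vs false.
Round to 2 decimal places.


Likelihood Ratio (LR) = P(T|S) / P(T|¬S)

LR = 0.8357 / 0.1000
   = 8.36

The evidence is 8.36 times more likely if S is true than if S is false.
LR > 1, so observing T raises the odds in favor of S.


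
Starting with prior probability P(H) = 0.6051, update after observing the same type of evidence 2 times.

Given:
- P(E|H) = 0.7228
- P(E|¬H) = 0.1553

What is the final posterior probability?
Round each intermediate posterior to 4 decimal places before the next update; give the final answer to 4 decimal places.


Sequential Bayesian updating:

Initial prior: P(H) = 0.6051

Update 1:
  P(E) = 0.7228 × 0.6051 + 0.1553 × 0.3949 = 0.43736628 + 0.06132797 = 0.49869425
  P(H|E) = 0.43736628 / 0.49869425 = 0.8770

Update 2:
  P(E) = 0.7228 × 0.8770 + 0.1553 × 0.1230 = 0.63389560 + 0.01910190 = 0.65299750
  P(H|E) = 0.63389560 / 0.65299750 = 0.9707

Final posterior: 0.9707


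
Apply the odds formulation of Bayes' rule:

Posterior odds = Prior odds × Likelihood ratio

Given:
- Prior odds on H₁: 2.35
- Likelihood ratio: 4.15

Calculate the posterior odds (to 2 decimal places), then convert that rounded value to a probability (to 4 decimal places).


Step 1: Calculate posterior odds
Posterior odds = Prior odds × LR
               = 2.35 × 4.15
               = 9.75

Step 2: Convert to probability
P(H₁|E) = Posterior odds / (1 + Posterior odds)
       = 9.75 / (1 + 9.75)
       = 9.75 / 10.75
       = 0.9070

The evidence increased P(H₁) from 0.7015 to 0.9070.


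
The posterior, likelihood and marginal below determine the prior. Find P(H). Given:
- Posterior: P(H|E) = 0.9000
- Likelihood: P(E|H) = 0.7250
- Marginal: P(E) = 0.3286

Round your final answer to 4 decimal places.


From Bayes' theorem: P(H|E) = P(E|H) × P(H) / P(E)

Rearranging for P(H):
P(H) = P(H|E) × P(E) / P(E|H)
     = 0.9000 × 0.3286 / 0.7250
     = 0.29574000 / 0.7250
     = 0.4079


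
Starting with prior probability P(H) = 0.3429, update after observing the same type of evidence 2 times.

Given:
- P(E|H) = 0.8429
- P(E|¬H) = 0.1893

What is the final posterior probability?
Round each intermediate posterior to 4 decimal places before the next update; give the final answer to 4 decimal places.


Sequential Bayesian updating:

Initial prior: P(H) = 0.3429

Update 1:
  P(E) = 0.8429 × 0.3429 + 0.1893 × 0.6571 = 0.28903041 + 0.12438903 = 0.41341944
  P(H|E) = 0.28903041 / 0.41341944 = 0.6991

Update 2:
  P(E) = 0.8429 × 0.6991 + 0.1893 × 0.3009 = 0.58927139 + 0.05696037 = 0.64623176
  P(H|E) = 0.58927139 / 0.64623176 = 0.9119

Final posterior: 0.9119


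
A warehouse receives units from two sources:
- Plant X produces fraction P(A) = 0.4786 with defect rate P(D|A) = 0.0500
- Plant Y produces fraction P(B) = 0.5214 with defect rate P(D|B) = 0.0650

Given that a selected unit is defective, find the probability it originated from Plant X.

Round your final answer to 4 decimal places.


Let A = from Plant X, D = defective

Given:
- P(A) = 0.4786, P(B) = 0.5214
- P(D|A) = 0.0500, P(D|B) = 0.0650

Step 1: Find P(D)
P(D) = P(D|A)P(A) + P(D|B)P(B)
     = 0.0500 × 0.4786 + 0.0650 × 0.5214
     = 0.02393000 + 0.03389100
     = 0.05782100

Step 2: Apply Bayes' theorem
P(A|D) = P(D|A)P(A) / P(D)
       = 0.02393000 / 0.05782100
       = 0.4139


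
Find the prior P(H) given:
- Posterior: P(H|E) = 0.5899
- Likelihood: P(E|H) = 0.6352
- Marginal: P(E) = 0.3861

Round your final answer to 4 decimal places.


From Bayes' theorem: P(H|E) = P(E|H) × P(H) / P(E)

Rearranging for P(H):
P(H) = P(H|E) × P(E) / P(E|H)
     = 0.5899 × 0.3861 / 0.6352
     = 0.22776039 / 0.6352
     = 0.3586


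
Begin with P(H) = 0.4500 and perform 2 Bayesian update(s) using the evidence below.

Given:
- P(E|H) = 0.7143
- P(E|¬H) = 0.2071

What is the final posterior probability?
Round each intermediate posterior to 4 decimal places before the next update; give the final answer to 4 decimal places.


Sequential Bayesian updating:

Initial prior: P(H) = 0.4500

Update 1:
  P(E) = 0.7143 × 0.4500 + 0.2071 × 0.5500 = 0.32143500 + 0.11390500 = 0.43534000
  P(H|E) = 0.32143500 / 0.43534000 = 0.7384

Update 2:
  P(E) = 0.7143 × 0.7384 + 0.2071 × 0.2616 = 0.52743912 + 0.05417736 = 0.58161648
  P(H|E) = 0.52743912 / 0.58161648 = 0.9069

Final posterior: 0.9069


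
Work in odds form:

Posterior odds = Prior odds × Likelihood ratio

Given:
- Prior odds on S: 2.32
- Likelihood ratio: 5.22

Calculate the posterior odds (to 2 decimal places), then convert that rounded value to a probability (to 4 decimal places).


Step 1: Calculate posterior odds
Posterior odds = Prior odds × LR
               = 2.32 × 5.22
               = 12.11

Step 2: Convert to probability
P(S|E) = Posterior odds / (1 + Posterior odds)
       = 12.11 / (1 + 12.11)
       = 12.11 / 13.11
       = 0.9237

The evidence increased P(S) from 0.6988 to 0.9237.


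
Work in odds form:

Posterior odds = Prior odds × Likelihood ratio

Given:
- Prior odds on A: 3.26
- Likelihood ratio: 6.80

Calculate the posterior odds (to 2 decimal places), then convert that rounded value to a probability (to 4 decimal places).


Step 1: Calculate posterior odds
Posterior odds = Prior odds × LR
               = 3.26 × 6.80
               = 22.17

Step 2: Convert to probability
P(A|E) = Posterior odds / (1 + Posterior odds)
       = 22.17 / (1 + 22.17)
       = 22.17 / 23.17
       = 0.9568

The evidence increased P(A) from 0.7653 to 0.9568.


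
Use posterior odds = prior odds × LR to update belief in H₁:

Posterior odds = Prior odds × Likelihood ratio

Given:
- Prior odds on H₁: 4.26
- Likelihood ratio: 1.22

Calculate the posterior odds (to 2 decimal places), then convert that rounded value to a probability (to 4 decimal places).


Step 1: Calculate posterior odds
Posterior odds = Prior odds × LR
               = 4.26 × 1.22
               = 5.20

Step 2: Convert to probability
P(H₁|E) = Posterior odds / (1 + Posterior odds)
       = 5.20 / (1 + 5.20)
       = 5.20 / 6.20
       = 0.8387

The evidence increased P(H₁) from 0.8099 to 0.8387.


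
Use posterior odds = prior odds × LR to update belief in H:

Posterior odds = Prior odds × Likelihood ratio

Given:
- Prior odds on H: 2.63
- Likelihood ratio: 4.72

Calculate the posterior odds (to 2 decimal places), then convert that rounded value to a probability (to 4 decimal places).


Step 1: Calculate posterior odds
Posterior odds = Prior odds × LR
               = 2.63 × 4.72
               = 12.41

Step 2: Convert to probability
P(H|E) = Posterior odds / (1 + Posterior odds)
       = 12.41 / (1 + 12.41)
       = 12.41 / 13.41
       = 0.9254

The evidence increased P(H) from 0.7245 to 0.9254.


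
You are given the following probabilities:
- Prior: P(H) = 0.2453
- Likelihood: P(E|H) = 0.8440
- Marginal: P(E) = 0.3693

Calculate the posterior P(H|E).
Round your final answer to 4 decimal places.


Using Bayes' theorem:

P(H|E) = P(E|H) × P(H) / P(E)
       = 0.8440 × 0.2453 / 0.3693
       = 0.20703320 / 0.3693
       = 0.5606

The evidence strengthens our belief in H.
Prior: 0.2453 → Posterior: 0.5606


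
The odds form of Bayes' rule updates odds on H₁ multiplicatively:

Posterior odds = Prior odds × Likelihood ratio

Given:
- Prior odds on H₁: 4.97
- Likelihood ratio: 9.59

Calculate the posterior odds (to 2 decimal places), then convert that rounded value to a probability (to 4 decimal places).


Step 1: Calculate posterior odds
Posterior odds = Prior odds × LR
               = 4.97 × 9.59
               = 47.66

Step 2: Convert to probability
P(H₁|E) = Posterior odds / (1 + Posterior odds)
       = 47.66 / (1 + 47.66)
       = 47.66 / 48.66
       = 0.9794

The evidence increased P(H₁) from 0.8325 to 0.9794.
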